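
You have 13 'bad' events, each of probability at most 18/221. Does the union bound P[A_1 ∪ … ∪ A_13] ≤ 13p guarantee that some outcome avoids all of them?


Union bound: P[∪_{i=1}^{13} A_i] ≤ Σ_i P[A_i] ≤ 13·p = 13·(18/221) = 18/17.
Numerically: 18/17 ≈ 1.0588235.
Is 18/17 < 1? NO.
Since the bound 18/17 is ≥ 1, the union bound is uninformative here; it does NOT by itself certify existence.

13·p = 18/17 ≈ 1.0588235; existence NOT certified by the union bound.


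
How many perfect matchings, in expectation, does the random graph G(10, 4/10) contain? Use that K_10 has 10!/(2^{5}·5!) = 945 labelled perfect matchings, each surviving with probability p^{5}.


K_10 has 10!/(2^{5}·5!) = 945 labelled perfect matchings.
For each such perfect matching H, let X_H = 1 if all 5 edges of H are present in G. Then P[X_H = 1] = p^{5} = (2/5)^{5} = 32/3125.
By linearity: E[X] = Σ_H E[X_H] = 945 · p^{5} = 945 · 32/3125 = 6048/625.
Numerically: E[X] ≈ 9.677.

E[X] = 945 · (2/5)^{5} = 6048/625 ≈ 9.677.


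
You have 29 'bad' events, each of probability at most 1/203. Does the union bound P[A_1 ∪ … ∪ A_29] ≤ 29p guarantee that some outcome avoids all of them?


Union bound: P[∪_{i=1}^{29} A_i] ≤ Σ_i P[A_i] ≤ 29·p = 29·(1/203) = 1/7.
Numerically: 1/7 ≈ 0.1429.
Is 1/7 < 1? YES.
Since P[∪ A_i] ≤ 1/7 < 1, the complement has P[∩ A_i^c] ≥ 1 − 1/7 = 6/7 > 0, so some outcome avoids every A_i.

29·p = 1/7 ≈ 0.1429; existence CERTIFIED by the union bound.


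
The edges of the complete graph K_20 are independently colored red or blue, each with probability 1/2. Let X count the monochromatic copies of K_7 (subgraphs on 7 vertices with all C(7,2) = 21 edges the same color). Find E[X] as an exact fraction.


Let X = Σ_S X_S over the C(20, 7) = 77520 subsets S of size 7, where X_S = 1 if the K_7 on S is monochromatic.
For a fixed S, the K_7 on S has C(7, 2) = 21 edges. P[all 21 edges red] = (1/2)^21, and likewise for blue, so P[monochromatic] = 2·(1/2)^21 = 2^{1 − 21} = 1/1048576.
Summing: E[X] = C(20, 7) · 2^{1 − 21} = 77520 · 1/1048576 = 4845/65536.
Numerically: E[X] ≈ 0.0739.

E[X] = C(20,7)·2^(1−C(7,2)) = 4845/65536 ≈ 0.0739.


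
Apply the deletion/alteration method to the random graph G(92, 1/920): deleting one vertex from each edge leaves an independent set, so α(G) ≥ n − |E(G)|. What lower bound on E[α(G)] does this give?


E[|E(G)|] = C(92, 2)·p = 4186 · (1/920) = 91/20.
E[α(G)] ≥ n − E[|E(G)|] = 92 − 91/20 = 1749/20.
Numerically: ≈ 87.4500.
(This is only a lower bound; the true E[α(G)] may be larger.)

E[α(G)] ≥ 1749/20 ≈ 87.4500.


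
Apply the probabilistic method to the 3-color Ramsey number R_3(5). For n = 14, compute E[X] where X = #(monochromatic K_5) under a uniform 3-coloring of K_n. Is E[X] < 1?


E[X] = C(14, 5) · 3^{1 − 10} = 2002 · 3^{−9} = 2002/19683.
As a reduced fraction: E[X] = 2002/19683 ≈ 0.1017.
Is E[X] < 1? YES.
Since E[X] < 1, there exists a 3-coloring of K_{14} with no monochromatic K_5; hence R_3(5) > 14.

E[X] = 2002/19683 ≈ 0.1017; E[X] < 1, so R_3(5) > 14.


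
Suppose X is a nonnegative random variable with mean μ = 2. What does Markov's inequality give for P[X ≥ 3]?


μ = E[X] = 2, a = 3.
Markov: P[X ≥ 3] ≤ μ/a = (2)/3 = 2/3.
Numerically: ≈ 0.6667.
(Since a = 3 > μ = 2.0000, the bound 2/3 is < 1 and informative.)

P[X ≥ 3] ≤ 2/3 ≈ 0.6667.


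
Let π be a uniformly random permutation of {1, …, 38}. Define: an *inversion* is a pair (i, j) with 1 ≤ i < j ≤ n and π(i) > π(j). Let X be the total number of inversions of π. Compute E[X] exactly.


Write X = Σ X_I over the C(38, 2) = 703 pairs i < j, with X_I the indicator of one inversion.
There are 703 indicators.
For each fixed pair i < j, the values π(i) and π(j) are two distinct elements of {1, …, 38} in uniformly random order; by symmetry P[π(i) > π(j)] = 1/2.
By linearity: E[X] = 703 · (1/2) = C(38, 2) · (1/2) = 703/2 = 703/2 ≈ 351.5000.

E[X] = 703/2 = 351.5000.


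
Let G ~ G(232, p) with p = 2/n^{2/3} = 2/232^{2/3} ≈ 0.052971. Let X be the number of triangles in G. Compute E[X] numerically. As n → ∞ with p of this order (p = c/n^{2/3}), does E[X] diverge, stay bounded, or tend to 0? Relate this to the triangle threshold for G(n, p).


Number of potential triangles: C(232, 3) = 2054360.
Each occurs with probability p³ ≈ (0.052971)³ ≈ 1.48632580e-04.
By linearity: E[X] = C(232, 3)·p³ ≈ 2054360 · 1.48632580e-04 ≈ 305.344828.
Since α = 2/3 < 1, p = c/n^{2/3} ≫ 1/n is above the triangle threshold p ~ 1/n. Asymptotically E[X] ~ (c³/6)·n^{3(1−α)} = (2³/6)·n^{1} → ∞; triangles are abundant w.h.p.

E[X] ≈ 305.344828; in regime p = Θ(1/n^{2/3}) E[X] diverges (above the triangle threshold p ~ 1/n).


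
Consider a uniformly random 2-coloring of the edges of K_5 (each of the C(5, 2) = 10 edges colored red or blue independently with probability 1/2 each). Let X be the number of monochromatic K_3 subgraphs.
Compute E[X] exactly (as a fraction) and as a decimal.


Let X = Σ_S X_S over the C(5, 3) = 10 subsets S of size 3, where X_S = 1 if the K_3 on S is monochromatic.
For a fixed S, the K_3 on S has C(3, 2) = 3 edges. P[all 3 edges red] = (1/2)^3, and likewise for blue, so P[monochromatic] = 2·(1/2)^3 = 2^{1 − 3} = 1/4.
By linearity of expectation: E[X] = C(5, 3) · 2^{1 − 3} = 10 · 1/4 = 5/2.
Numerically: E[X] ≈ 2.5000.

E[X] = C(5,3)·2^(1−C(3,2)) = 5/2 ≈ 2.5000.


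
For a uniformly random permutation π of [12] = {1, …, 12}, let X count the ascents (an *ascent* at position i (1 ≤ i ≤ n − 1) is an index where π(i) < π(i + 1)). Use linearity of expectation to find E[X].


Write X = Σ X_I over i = 1, …, 11, with X_I the indicator of one ascent.
There are 11 indicators.
For each fixed i, the pair (π(i), π(i+1)) is a uniformly random ordered pair of distinct values from {1, …, 12}; by symmetry P[π(i) < π(i+1)] = 1/2.
By linearity: E[X] = 11 · (1/2) = (12 − 1) · (1/2) = 11/2 ≈ 5.500.

E[X] = 11/2 = 5.500.


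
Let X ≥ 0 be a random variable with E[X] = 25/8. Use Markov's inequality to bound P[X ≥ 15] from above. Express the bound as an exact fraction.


μ = E[X] = 25/8, a = 15.
Markov: P[X ≥ 15] ≤ μ/a = (25/8)/15 = 5/24.
Numerically: ≈ 0.2083.
(Since a = 15 > μ = 3.1250, the bound 5/24 is < 1 and informative.)

P[X ≥ 15] ≤ 5/24 ≈ 0.2083.


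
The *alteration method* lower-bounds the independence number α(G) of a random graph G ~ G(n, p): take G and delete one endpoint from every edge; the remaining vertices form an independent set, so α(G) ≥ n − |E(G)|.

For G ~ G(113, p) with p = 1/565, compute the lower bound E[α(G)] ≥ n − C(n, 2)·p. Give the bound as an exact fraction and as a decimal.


E[|E(G)|] = C(113, 2)·p = 6328 · (1/565) = 56/5.
E[α(G)] ≥ n − E[|E(G)|] = 113 − 56/5 = 509/5.
Numerically: ≈ 101.800000.
(This is only a lower bound; the true E[α(G)] may be larger.)

E[α(G)] ≥ 509/5 ≈ 101.800000.


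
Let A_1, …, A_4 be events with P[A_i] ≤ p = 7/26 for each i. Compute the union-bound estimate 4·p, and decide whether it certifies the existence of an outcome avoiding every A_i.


Union bound: P[∪_{i=1}^{4} A_i] ≤ Σ_i P[A_i] ≤ 4·p = 4·(7/26) = 14/13.
Numerically: 14/13 ≈ 1.0769.
Is 14/13 < 1? NO.
Since the bound 14/13 is ≥ 1, the union bound is uninformative here; it does NOT by itself certify existence.

4·p = 14/13 ≈ 1.0769; existence NOT certified by the union bound.


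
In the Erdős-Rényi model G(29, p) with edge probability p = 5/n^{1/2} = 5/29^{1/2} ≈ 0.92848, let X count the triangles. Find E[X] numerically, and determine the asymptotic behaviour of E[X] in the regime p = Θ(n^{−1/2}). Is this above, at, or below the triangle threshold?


Number of potential triangles: C(29, 3) = 3654.
Each occurs with probability p³ ≈ (0.92848)³ ≈ 8.0041094e-01.
By linearity: E[X] = C(29, 3)·p³ ≈ 3654 · 8.0041094e-01 ≈ 2924.70158.
Since α = 1/2 < 1, p = c/n^{1/2} ≫ 1/n is above the triangle threshold p ~ 1/n. Asymptotically E[X] ~ (c³/6)·n^{3(1−α)} = (5³/6)·n^{1.5} → ∞; triangles are abundant w.h.p.

E[X] ≈ 2924.70158; in regime p = Θ(1/n^{1/2}) E[X] diverges (above the triangle threshold p ~ 1/n).


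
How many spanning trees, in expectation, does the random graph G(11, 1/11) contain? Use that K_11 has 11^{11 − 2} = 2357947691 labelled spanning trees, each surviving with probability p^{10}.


K_11 has 11^{11 − 2} = 2357947691 labelled spanning trees.
For each such spanning tree H, let X_H = 1 if all 10 edges of H are present in G. Then P[X_H = 1] = p^{10} = (1/11)^{10} = 1/25937424601.
Summing the indicators: E[X] = Σ_H E[X_H] = 2357947691 · p^{10} = 2357947691 · 1/25937424601 = 1/11.
Numerically: E[X] ≈ 0.0909.

E[X] = 2357947691 · (1/11)^{10} = 1/11 ≈ 0.0909.


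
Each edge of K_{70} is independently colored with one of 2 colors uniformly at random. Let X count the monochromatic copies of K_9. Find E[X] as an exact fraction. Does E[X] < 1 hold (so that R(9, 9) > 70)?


E[X] = C(70, 9) · 2^{1 − 36} = 65033528560 · 2^{−35} = 65033528560/34359738368.
As a reduced fraction: E[X] = 4064595535/2147483648 ≈ 1.8927.
Is E[X] < 1? NO.
Since E[X] ≥ 1, the first-moment bound is inconclusive at n = 70; it does NOT by itself certify R(9, 9) > 70.

E[X] = 4064595535/2147483648 ≈ 1.8927; E[X] ≥ 1; first-moment method inconclusive here.


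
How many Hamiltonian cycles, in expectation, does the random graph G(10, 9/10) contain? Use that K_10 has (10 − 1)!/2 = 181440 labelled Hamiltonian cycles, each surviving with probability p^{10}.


K_10 has (10 − 1)!/2 = 181440 labelled Hamiltonian cycles.
For each such Hamiltonian cycle H, let X_H = 1 if all 10 edges of H are present in G. Then P[X_H = 1] = p^{10} = (9/10)^{10} = 3486784401/10000000000.
By linearity: E[X] = Σ_H E[X_H] = 181440 · p^{10} = 181440 · 3486784401/10000000000 = 1977006755367/31250000.
Numerically: E[X] ≈ 63264.

E[X] = 181440 · (9/10)^{10} = 1977006755367/31250000 ≈ 63264.


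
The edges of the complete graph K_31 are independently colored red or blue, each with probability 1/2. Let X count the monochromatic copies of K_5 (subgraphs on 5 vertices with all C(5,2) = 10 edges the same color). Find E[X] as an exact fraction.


Let X = Σ_S X_S over the C(31, 5) = 169911 subsets S of size 5, where X_S = 1 if the K_5 on S is monochromatic.
For a fixed S, the K_5 on S has C(5, 2) = 10 edges. P[all 10 edges red] = (1/2)^10, and likewise for blue, so P[monochromatic] = 2·(1/2)^10 = 2^{1 − 10} = 1/512.
By linearity: E[X] = C(31, 5) · 2^{1 − 10} = 169911 · 1/512 = 169911/512.
Numerically: E[X] ≈ 331.85742.

E[X] = C(31,5)·2^(1−C(5,2)) = 169911/512 ≈ 331.85742.


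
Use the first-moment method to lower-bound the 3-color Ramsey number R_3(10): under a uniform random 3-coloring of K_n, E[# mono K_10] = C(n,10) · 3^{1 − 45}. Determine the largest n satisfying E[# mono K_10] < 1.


We need C(n, 10) · 3^{1 − 45} < 1, i.e. C(n, 10) < 3^{45 − 1} = 984770902183611232881.
Check values of n near the boundary:
  n = 569: C(569, 10) = 905357721286137524328; 905357721286137524328 < 984770902183611232881? YES
  n = 570: C(570, 10) = 921524823451961408691; 921524823451961408691 < 984770902183611232881? YES
  n = 571: C(571, 10) = 937951290893172842001; 937951290893172842001 < 984770902183611232881? YES
  n = 572: C(572, 10) = 954640815642161682606; 954640815642161682606 < 984770902183611232881? YES
  n = 573: C(573, 10) = 971597135635805762226; 971597135635805762226 < 984770902183611232881? YES
  n = 574: C(574, 10) = 988824035203816502691; 988824035203816502691 < 984770902183611232881? NO
  n = 575: C(575, 10) = 1006325345561406175305; 1006325345561406175305 < 984770902183611232881? NO
The largest n with C(n, 10) < 984770902183611232881 is n = 573 (where E[X] = 35985079097622435638/36472996377170786403 ≈ 0.987). Hence R_3(10) > 573, i.e. R_3(10) ≥ 574.

Largest n = 573; hence R_3(10) > 573.


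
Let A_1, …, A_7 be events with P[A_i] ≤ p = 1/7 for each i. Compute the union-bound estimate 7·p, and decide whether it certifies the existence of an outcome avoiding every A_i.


Union bound: P[∪_{i=1}^{7} A_i] ≤ Σ_i P[A_i] ≤ 7·p = 7·(1/7) = 1.
Numerically: 1 ≈ 1.0000000.
Is 1 < 1? NO.
Since the bound 1 is ≥ 1, the union bound is uninformative here; it does NOT by itself certify existence.

7·p = 1 ≈ 1.0000000; existence NOT certified by the union bound.


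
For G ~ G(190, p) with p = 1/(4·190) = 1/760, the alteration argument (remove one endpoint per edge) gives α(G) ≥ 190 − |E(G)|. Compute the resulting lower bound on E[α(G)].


E[|E(G)|] = C(190, 2)·p = 17955 · (1/760) = 189/8.
E[α(G)] ≥ n − E[|E(G)|] = 190 − 189/8 = 1331/8.
Numerically: ≈ 166.375.
(This is only a lower bound; the true E[α(G)] may be larger.)

E[α(G)] ≥ 1331/8 ≈ 166.375.


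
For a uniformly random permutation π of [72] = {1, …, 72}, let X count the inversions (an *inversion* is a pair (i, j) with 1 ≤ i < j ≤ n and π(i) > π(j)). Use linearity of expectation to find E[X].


Write X = Σ X_I over the C(72, 2) = 2556 pairs i < j, with X_I the indicator of one inversion.
There are 2556 indicators.
For each fixed pair i < j, the values π(i) and π(j) are two distinct elements of {1, …, 72} in uniformly random order; by symmetry P[π(i) > π(j)] = 1/2.
By linearity: E[X] = 2556 · (1/2) = C(72, 2) · (1/2) = 2556/2 = 1278 ≈ 1278.00000.

E[X] = 1278 = 1278.00000.


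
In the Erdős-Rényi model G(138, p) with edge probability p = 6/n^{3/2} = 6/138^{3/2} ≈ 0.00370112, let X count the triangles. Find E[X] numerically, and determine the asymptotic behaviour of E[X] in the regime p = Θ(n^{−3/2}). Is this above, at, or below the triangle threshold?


Number of potential triangles: C(138, 3) = 428536.
Each occurs with probability p³ ≈ (0.00370112)³ ≈ 5.06988213e-08.
By linearity: E[X] = C(138, 3)·p³ ≈ 428536 · 5.06988213e-08 ≈ 0.021726.
Since α = 3/2 > 1, p = c/n^{3/2} = o(1/n) is below the triangle threshold p ~ 1/n. Asymptotically E[X] ~ (c³/6)·n^{3(1−α)} = (6³/6)·n^{-1.5} → 0, so by Markov's inequality G has no triangles w.h.p.

E[X] ≈ 0.021726; in regime p = Θ(1/n^{3/2}) E[X] tends to 0 (below the triangle threshold p ~ 1/n).


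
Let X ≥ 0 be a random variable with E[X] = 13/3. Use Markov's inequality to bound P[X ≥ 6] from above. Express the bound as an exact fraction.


μ = E[X] = 13/3, a = 6.
Markov: P[X ≥ 6] ≤ μ/a = (13/3)/6 = 13/18.
Numerically: ≈ 0.722222.
(Since a = 6 > μ = 4.333333, the bound 13/18 is < 1 and informative.)

P[X ≥ 6] ≤ 13/18 ≈ 0.722222.


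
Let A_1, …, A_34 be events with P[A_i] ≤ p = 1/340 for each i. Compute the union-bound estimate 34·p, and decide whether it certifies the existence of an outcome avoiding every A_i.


Union bound: P[∪_{i=1}^{34} A_i] ≤ Σ_i P[A_i] ≤ 34·p = 34·(1/340) = 1/10.
Numerically: 1/10 ≈ 0.1000.
Is 1/10 < 1? YES.
Since P[∪ A_i] ≤ 1/10 < 1, the complement has P[∩ A_i^c] ≥ 1 − 1/10 = 9/10 > 0, so some outcome avoids every A_i.

34·p = 1/10 ≈ 0.1000; existence CERTIFIED by the union bound.


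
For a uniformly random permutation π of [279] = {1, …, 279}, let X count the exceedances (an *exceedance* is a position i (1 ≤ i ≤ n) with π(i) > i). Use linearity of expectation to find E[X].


Write X = Σ_{i=1}^{279} X_i, where X_i = 1_{π(i) > i}.
For each fixed i, π(i) is uniform over {1, …, 279} (marginal of a uniform permutation), so P[π(i) > i] = (n − i)/n. Summing: Σ_{i=1}^{279} (n − i)/n = (0 + 1 + … + 278)/279 = 279(279 − 1)/(2·279) = (279 − 1)/2.
Hence E[X] = Σ_{i=1}^{279} (279 − i)/279 = 139 ≈ 139.00000.

E[X] = 139 = 139.00000.


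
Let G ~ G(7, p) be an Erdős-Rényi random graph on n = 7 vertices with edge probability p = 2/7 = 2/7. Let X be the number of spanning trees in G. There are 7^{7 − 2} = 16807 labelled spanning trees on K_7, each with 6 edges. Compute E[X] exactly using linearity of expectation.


K_7 has 7^{7 − 2} = 16807 labelled spanning trees.
For each such spanning tree H, let X_H = 1 if all 6 edges of H are present in G. Then P[X_H = 1] = p^{6} = (2/7)^{6} = 64/117649.
Summing the indicators: E[X] = Σ_H E[X_H] = 16807 · p^{6} = 16807 · 64/117649 = 64/7.
Numerically: E[X] ≈ 9.14.

E[X] = 16807 · (2/7)^{6} = 64/7 ≈ 9.14.


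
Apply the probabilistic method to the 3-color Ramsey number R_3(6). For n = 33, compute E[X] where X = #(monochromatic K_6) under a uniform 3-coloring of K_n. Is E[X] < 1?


E[X] = C(33, 6) · 3^{1 − 15} = 1107568 · 3^{−14} = 1107568/4782969.
As a reduced fraction: E[X] = 1107568/4782969 ≈ 0.2316.
Is E[X] < 1? YES.
Since E[X] < 1, there exists a 3-coloring of K_{33} with no monochromatic K_6; hence R_3(6) > 33.

E[X] = 1107568/4782969 ≈ 0.2316; E[X] < 1, so R_3(6) > 33.


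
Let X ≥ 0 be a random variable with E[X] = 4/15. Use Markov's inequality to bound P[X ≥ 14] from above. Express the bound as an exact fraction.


μ = E[X] = 4/15, a = 14.
Markov: P[X ≥ 14] ≤ μ/a = (4/15)/14 = 2/105.
Numerically: ≈ 0.0190.
(Since a = 14 > μ = 0.2667, the bound 2/105 is < 1 and informative.)

P[X ≥ 14] ≤ 2/105 ≈ 0.0190.


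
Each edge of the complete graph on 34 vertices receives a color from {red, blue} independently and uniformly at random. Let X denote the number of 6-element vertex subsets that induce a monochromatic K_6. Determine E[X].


Let X = Σ_S X_S over the C(34, 6) = 1344904 subsets S of size 6, where X_S = 1 if the K_6 on S is monochromatic.
For a fixed S, the K_6 on S has C(6, 2) = 15 edges. P[all 15 edges red] = (1/2)^15, and likewise for blue, so P[monochromatic] = 2·(1/2)^15 = 2^{1 − 15} = 1/16384.
By linearity of expectation: E[X] = C(34, 6) · 2^{1 − 15} = 1344904 · 1/16384 = 168113/2048.
Numerically: E[X] ≈ 82.08643.

E[X] = C(34,6)·2^(1−C(6,2)) = 168113/2048 ≈ 82.08643.


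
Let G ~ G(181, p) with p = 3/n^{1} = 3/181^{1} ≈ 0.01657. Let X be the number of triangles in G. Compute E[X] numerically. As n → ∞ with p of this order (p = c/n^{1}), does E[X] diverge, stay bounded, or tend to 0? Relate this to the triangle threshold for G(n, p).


Number of potential triangles: C(181, 3) = 971970.
Each occurs with probability p³ ≈ (0.01657)³ ≈ 4.553319e-06.
By linearity: E[X] = C(181, 3)·p³ ≈ 971970 · 4.553319e-06 ≈ 4.4257.
Here α = 1, so p = 3/n is exactly at the triangle threshold p ~ 1/n. Asymptotically E[X] → c³/6 = 3³/6 = 9/2 ≈ 4.5000, a bounded constant. In this regime the triangle count is asymptotically Poisson(c³/6).

E[X] ≈ 4.4257; in regime p = Θ(1/n^{1}) E[X] stays bounded (at the triangle threshold p ~ 1/n).


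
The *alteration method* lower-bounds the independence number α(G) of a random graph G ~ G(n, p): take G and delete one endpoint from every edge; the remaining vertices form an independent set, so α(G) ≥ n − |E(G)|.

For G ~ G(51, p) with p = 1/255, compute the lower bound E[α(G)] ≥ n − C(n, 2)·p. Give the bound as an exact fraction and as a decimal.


E[|E(G)|] = C(51, 2)·p = 1275 · (1/255) = 5.
E[α(G)] ≥ n − E[|E(G)|] = 51 − 5 = 46.
Numerically: ≈ 46.000000.
(This is only a lower bound; the true E[α(G)] may be larger.)

E[α(G)] ≥ 46 ≈ 46.000000.


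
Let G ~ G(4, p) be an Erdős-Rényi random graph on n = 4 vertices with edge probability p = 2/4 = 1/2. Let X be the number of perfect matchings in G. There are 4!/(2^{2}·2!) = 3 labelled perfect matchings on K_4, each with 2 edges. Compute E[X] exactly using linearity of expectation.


K_4 has 4!/(2^{2}·2!) = 3 labelled perfect matchings.
For each such perfect matching H, let X_H = 1 if all 2 edges of H are present in G. Then P[X_H = 1] = p^{2} = (1/2)^{2} = 1/4.
Summing the indicators: E[X] = Σ_H E[X_H] = 3 · p^{2} = 3 · 1/4 = 3/4.
Numerically: E[X] ≈ 0.75.

E[X] = 3 · (1/2)^{2} = 3/4 ≈ 0.75.


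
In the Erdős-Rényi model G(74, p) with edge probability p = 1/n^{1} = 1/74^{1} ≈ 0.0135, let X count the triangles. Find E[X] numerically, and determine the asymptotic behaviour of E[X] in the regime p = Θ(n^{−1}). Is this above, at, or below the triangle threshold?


Number of potential triangles: C(74, 3) = 64824.
Each occurs with probability p³ ≈ (0.0135)³ ≈ 2.46777e-06.
By linearity: E[X] = C(74, 3)·p³ ≈ 64824 · 2.46777e-06 ≈ 0.160.
Here α = 1, so p = 1/n is exactly at the triangle threshold p ~ 1/n. Asymptotically E[X] → c³/6 = 1³/6 = 1/6 ≈ 0.167, a bounded constant. In this regime the triangle count is asymptotically Poisson(c³/6).

E[X] ≈ 0.160; in regime p = Θ(1/n^{1}) E[X] stays bounded (at the triangle threshold p ~ 1/n).


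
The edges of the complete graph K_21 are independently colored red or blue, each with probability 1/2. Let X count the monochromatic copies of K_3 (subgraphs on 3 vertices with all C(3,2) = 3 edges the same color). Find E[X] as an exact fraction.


Let X = Σ_S X_S over the C(21, 3) = 1330 subsets S of size 3, where X_S = 1 if the K_3 on S is monochromatic.
For a fixed S, the K_3 on S has C(3, 2) = 3 edges. P[all 3 edges red] = (1/2)^3, and likewise for blue, so P[monochromatic] = 2·(1/2)^3 = 2^{1 − 3} = 1/4.
By linearity of expectation: E[X] = C(21, 3) · 2^{1 − 3} = 1330 · 1/4 = 665/2.
Numerically: E[X] ≈ 332.5000.

E[X] = C(21,3)·2^(1−C(3,2)) = 665/2 ≈ 332.5000.


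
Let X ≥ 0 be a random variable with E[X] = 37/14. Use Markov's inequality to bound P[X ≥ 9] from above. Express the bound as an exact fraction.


μ = E[X] = 37/14, a = 9.
Markov: P[X ≥ 9] ≤ μ/a = (37/14)/9 = 37/126.
Numerically: ≈ 0.293651.
(Since a = 9 > μ = 2.642857, the bound 37/126 is < 1 and informative.)

P[X ≥ 9] ≤ 37/126 ≈ 0.293651.


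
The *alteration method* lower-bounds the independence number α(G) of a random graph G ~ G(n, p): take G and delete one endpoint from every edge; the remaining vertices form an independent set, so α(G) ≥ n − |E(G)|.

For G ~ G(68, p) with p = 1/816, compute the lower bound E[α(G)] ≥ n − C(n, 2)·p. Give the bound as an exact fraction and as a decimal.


E[|E(G)|] = C(68, 2)·p = 2278 · (1/816) = 67/24.
E[α(G)] ≥ n − E[|E(G)|] = 68 − 67/24 = 1565/24.
Numerically: ≈ 65.208333.
(This is only a lower bound; the true E[α(G)] may be larger.)

E[α(G)] ≥ 1565/24 ≈ 65.208333.


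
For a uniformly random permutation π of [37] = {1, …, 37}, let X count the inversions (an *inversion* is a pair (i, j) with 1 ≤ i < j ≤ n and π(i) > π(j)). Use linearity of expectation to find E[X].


Write X = Σ X_I over the C(37, 2) = 666 pairs i < j, with X_I the indicator of one inversion.
There are 666 indicators.
For each fixed pair i < j, the values π(i) and π(j) are two distinct elements of {1, …, 37} in uniformly random order; by symmetry P[π(i) > π(j)] = 1/2.
By linearity: E[X] = 666 · (1/2) = C(37, 2) · (1/2) = 666/2 = 333 ≈ 333.000.

E[X] = 333 = 333.000.


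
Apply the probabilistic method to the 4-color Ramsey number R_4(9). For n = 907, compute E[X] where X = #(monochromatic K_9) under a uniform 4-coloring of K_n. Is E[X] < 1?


E[X] = C(907, 9) · 4^{1 − 36} = 1100045734961417331175 · 4^{−35} = 1100045734961417331175/1180591620717411303424.
As a reduced fraction: E[X] = 1100045734961417331175/1180591620717411303424 ≈ 0.9317750.
Is E[X] < 1? YES.
Since E[X] < 1, there exists a 4-coloring of K_{907} with no monochromatic K_9; hence R_4(9) > 907.

E[X] = 1100045734961417331175/1180591620717411303424 ≈ 0.9317750; E[X] < 1, so R_4(9) > 907.


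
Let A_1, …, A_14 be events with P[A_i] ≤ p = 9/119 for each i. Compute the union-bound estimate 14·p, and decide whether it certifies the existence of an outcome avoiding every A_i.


Union bound: P[∪_{i=1}^{14} A_i] ≤ Σ_i P[A_i] ≤ 14·p = 14·(9/119) = 18/17.
Numerically: 18/17 ≈ 1.0588235.
Is 18/17 < 1? NO.
Since the bound 18/17 is ≥ 1, the union bound is uninformative here; it does NOT by itself certify existence.

14·p = 18/17 ≈ 1.0588235; existence NOT certified by the union bound.


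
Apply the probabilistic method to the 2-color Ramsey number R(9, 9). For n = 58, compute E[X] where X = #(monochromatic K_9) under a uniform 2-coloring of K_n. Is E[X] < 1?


E[X] = C(58, 9) · 2^{1 − 36} = 10648873950 · 2^{−35} = 10648873950/34359738368.
As a reduced fraction: E[X] = 5324436975/17179869184 ≈ 0.3099230.
Is E[X] < 1? YES.
Since E[X] < 1, there exists a 2-coloring of K_{58} with no monochromatic K_9; hence R(9, 9) > 58.

E[X] = 5324436975/17179869184 ≈ 0.3099230; E[X] < 1, so R(9, 9) > 58.


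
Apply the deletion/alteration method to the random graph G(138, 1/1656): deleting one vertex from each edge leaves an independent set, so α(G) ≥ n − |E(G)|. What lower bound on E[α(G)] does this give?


E[|E(G)|] = C(138, 2)·p = 9453 · (1/1656) = 137/24.
E[α(G)] ≥ n − E[|E(G)|] = 138 − 137/24 = 3175/24.
Numerically: ≈ 132.292.
(This is only a lower bound; the true E[α(G)] may be larger.)

E[α(G)] ≥ 3175/24 ≈ 132.292.


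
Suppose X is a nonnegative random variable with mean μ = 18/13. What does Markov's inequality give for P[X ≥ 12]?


μ = E[X] = 18/13, a = 12.
Markov: P[X ≥ 12] ≤ μ/a = (18/13)/12 = 3/26.
Numerically: ≈ 0.115385.
(Since a = 12 > μ = 1.384615, the bound 3/26 is < 1 and informative.)

P[X ≥ 12] ≤ 3/26 ≈ 0.115385.


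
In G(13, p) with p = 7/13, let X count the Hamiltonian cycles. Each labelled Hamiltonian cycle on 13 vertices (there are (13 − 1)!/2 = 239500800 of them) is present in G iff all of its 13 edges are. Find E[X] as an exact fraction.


K_13 has (13 − 1)!/2 = 239500800 labelled Hamiltonian cycles.
For each such Hamiltonian cycle H, let X_H = 1 if all 13 edges of H are present in G. Then P[X_H = 1] = p^{13} = (7/13)^{13} = 96889010407/302875106592253.
By linearity: E[X] = Σ_H E[X_H] = 239500800 · p^{13} = 239500800 · 96889010407/302875106592253 = 23204995503684825600/302875106592253.
Numerically: E[X] ≈ 7.66e+04.

E[X] = 239500800 · (7/13)^{13} = 23204995503684825600/302875106592253 ≈ 7.66e+04.


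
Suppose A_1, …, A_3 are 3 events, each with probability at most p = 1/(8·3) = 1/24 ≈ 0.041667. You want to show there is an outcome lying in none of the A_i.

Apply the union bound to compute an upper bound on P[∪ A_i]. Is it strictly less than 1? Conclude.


Union bound: P[∪_{i=1}^{3} A_i] ≤ Σ_i P[A_i] ≤ 3·p = 3·(1/24) = 1/8.
Numerically: 1/8 ≈ 0.125000.
Is 1/8 < 1? YES.
Since P[∪ A_i] ≤ 1/8 < 1, the complement has P[∩ A_i^c] ≥ 1 − 1/8 = 7/8 > 0, so some outcome avoids every A_i.

3·p = 1/8 ≈ 0.125000; existence CERTIFIED by the union bound.


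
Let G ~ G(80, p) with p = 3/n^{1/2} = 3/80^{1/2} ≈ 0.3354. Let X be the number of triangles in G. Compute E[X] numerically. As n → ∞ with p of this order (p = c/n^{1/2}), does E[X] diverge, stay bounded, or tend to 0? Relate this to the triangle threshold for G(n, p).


Number of potential triangles: C(80, 3) = 82160.
Each occurs with probability p³ ≈ (0.3354)³ ≈ 3.773365e-02.
By linearity: E[X] = C(80, 3)·p³ ≈ 82160 · 3.773365e-02 ≈ 3100.1964.
Since α = 1/2 < 1, p = c/n^{1/2} ≫ 1/n is above the triangle threshold p ~ 1/n. Asymptotically E[X] ~ (c³/6)·n^{3(1−α)} = (3³/6)·n^{1.5} → ∞; triangles are abundant w.h.p.

E[X] ≈ 3100.1964; in regime p = Θ(1/n^{1/2}) E[X] diverges (above the triangle threshold p ~ 1/n).


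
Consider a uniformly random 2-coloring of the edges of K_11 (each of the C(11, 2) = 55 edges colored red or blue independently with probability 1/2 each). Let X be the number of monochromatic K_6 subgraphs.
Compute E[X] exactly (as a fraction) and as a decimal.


Let X = Σ_S X_S over the C(11, 6) = 462 subsets S of size 6, where X_S = 1 if the K_6 on S is monochromatic.
For a fixed S, the K_6 on S has C(6, 2) = 15 edges. P[all 15 edges red] = (1/2)^15, and likewise for blue, so P[monochromatic] = 2·(1/2)^15 = 2^{1 − 15} = 1/16384.
Summing: E[X] = C(11, 6) · 2^{1 − 15} = 462 · 1/16384 = 231/8192.
Numerically: E[X] ≈ 0.02820.

E[X] = C(11,6)·2^(1−C(6,2)) = 231/8192 ≈ 0.02820.


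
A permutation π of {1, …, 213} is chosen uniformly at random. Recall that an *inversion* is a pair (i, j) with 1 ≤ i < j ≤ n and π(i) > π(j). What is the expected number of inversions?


Write X = Σ X_I over the C(213, 2) = 22578 pairs i < j, with X_I the indicator of one inversion.
There are 22578 indicators.
For each fixed pair i < j, the values π(i) and π(j) are two distinct elements of {1, …, 213} in uniformly random order; by symmetry P[π(i) > π(j)] = 1/2.
By linearity: E[X] = 22578 · (1/2) = C(213, 2) · (1/2) = 22578/2 = 11289 ≈ 11289.000.

E[X] = 11289 = 11289.000.


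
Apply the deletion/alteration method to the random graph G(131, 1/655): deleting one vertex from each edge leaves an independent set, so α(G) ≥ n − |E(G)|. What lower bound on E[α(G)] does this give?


E[|E(G)|] = C(131, 2)·p = 8515 · (1/655) = 13.
E[α(G)] ≥ n − E[|E(G)|] = 131 − 13 = 118.
Numerically: ≈ 118.00000.
(This is only a lower bound; the true E[α(G)] may be larger.)

E[α(G)] ≥ 118 ≈ 118.00000.


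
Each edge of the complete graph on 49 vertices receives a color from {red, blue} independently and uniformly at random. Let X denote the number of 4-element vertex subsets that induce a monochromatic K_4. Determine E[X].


Let X = Σ_S X_S over the C(49, 4) = 211876 subsets S of size 4, where X_S = 1 if the K_4 on S is monochromatic.
For a fixed S, the K_4 on S has C(4, 2) = 6 edges. P[all 6 edges red] = (1/2)^6, and likewise for blue, so P[monochromatic] = 2·(1/2)^6 = 2^{1 − 6} = 1/32.
Summing: E[X] = C(49, 4) · 2^{1 − 6} = 211876 · 1/32 = 52969/8.
Numerically: E[X] ≈ 6621.125.

E[X] = C(49,4)·2^(1−C(4,2)) = 52969/8 ≈ 6621.125.


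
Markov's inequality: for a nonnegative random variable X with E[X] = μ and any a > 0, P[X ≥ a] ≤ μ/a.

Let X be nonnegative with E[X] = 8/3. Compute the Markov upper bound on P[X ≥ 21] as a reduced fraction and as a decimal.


μ = E[X] = 8/3, a = 21.
Markov: P[X ≥ 21] ≤ μ/a = (8/3)/21 = 8/63.
Numerically: ≈ 0.127.
(Since a = 21 > μ = 2.667, the bound 8/63 is < 1 and informative.)

P[X ≥ 21] ≤ 8/63 ≈ 0.127.


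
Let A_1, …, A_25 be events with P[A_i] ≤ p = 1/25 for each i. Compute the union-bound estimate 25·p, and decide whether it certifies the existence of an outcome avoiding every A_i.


Union bound: P[∪_{i=1}^{25} A_i] ≤ Σ_i P[A_i] ≤ 25·p = 25·(1/25) = 1.
Numerically: 1 ≈ 1.0000.
Is 1 < 1? NO.
Since the bound 1 is ≥ 1, the union bound is uninformative here; it does NOT by itself certify existence.

25·p = 1 ≈ 1.0000; existence NOT certified by the union bound.


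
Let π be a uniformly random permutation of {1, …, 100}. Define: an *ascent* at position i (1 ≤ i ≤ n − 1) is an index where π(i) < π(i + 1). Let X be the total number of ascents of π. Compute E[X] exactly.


Write X = Σ X_I over i = 1, …, 99, with X_I the indicator of one ascent.
There are 99 indicators.
For each fixed i, the pair (π(i), π(i+1)) is a uniformly random ordered pair of distinct values from {1, …, 100}; by symmetry P[π(i) < π(i+1)] = 1/2.
By linearity: E[X] = 99 · (1/2) = (100 − 1) · (1/2) = 99/2 ≈ 49.500000.

E[X] = 99/2 = 49.500000.


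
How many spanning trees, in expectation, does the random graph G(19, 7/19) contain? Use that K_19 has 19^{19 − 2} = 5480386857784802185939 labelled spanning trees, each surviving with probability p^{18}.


K_19 has 19^{19 − 2} = 5480386857784802185939 labelled spanning trees.
For each such spanning tree H, let X_H = 1 if all 18 edges of H are present in G. Then P[X_H = 1] = p^{18} = (7/19)^{18} = 1628413597910449/104127350297911241532841.
By linearity: E[X] = Σ_H E[X_H] = 5480386857784802185939 · p^{18} = 5480386857784802185939 · 1628413597910449/104127350297911241532841 = 1628413597910449/19.
Numerically: E[X] ≈ 8.57e+13.

E[X] = 5480386857784802185939 · (7/19)^{18} = 1628413597910449/19 ≈ 8.57e+13.


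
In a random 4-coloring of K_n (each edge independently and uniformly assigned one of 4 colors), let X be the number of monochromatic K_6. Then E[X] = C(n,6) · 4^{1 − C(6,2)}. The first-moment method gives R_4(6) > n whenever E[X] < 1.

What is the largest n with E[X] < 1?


We need C(n, 6) · 4^{1 − 15} < 1, i.e. C(n, 6) < 4^{15 − 1} = 268435456.
Check values of n near the boundary:
  n = 76: C(76, 6) = 218618940; 218618940 < 268435456? YES
  n = 77: C(77, 6) = 237093780; 237093780 < 268435456? YES
  n = 78: C(78, 6) = 256851595; 256851595 < 268435456? YES
  n = 79: C(79, 6) = 277962685; 277962685 < 268435456? NO
  n = 80: C(80, 6) = 300500200; 300500200 < 268435456? NO
  n = 81: C(81, 6) = 324540216; 324540216 < 268435456? NO
The largest n with C(n, 6) < 268435456 is n = 78 (where E[X] = 256851595/268435456 ≈ 0.9568). Hence R_4(6) > 78, i.e. R_4(6) ≥ 79.

Largest n = 78; hence R_4(6) > 78.


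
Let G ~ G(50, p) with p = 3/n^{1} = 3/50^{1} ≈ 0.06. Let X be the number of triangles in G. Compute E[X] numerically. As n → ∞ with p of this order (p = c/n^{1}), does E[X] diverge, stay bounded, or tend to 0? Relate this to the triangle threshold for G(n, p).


Number of potential triangles: C(50, 3) = 19600.
Each occurs with probability p³ ≈ (0.06)³ ≈ 2.1600000e-04.
By linearity: E[X] = C(50, 3)·p³ ≈ 19600 · 2.1600000e-04 ≈ 4.23360.
Here α = 1, so p = 3/n is exactly at the triangle threshold p ~ 1/n. Asymptotically E[X] → c³/6 = 3³/6 = 9/2 ≈ 4.50000, a bounded constant. In this regime the triangle count is asymptotically Poisson(c³/6).

E[X] ≈ 4.23360; in regime p = Θ(1/n^{1}) E[X] stays bounded (at the triangle threshold p ~ 1/n).


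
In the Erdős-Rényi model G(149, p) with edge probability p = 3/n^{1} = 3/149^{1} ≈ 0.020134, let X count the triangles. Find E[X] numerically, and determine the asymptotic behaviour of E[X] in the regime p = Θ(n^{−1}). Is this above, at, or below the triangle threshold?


Number of potential triangles: C(149, 3) = 540274.
Each occurs with probability p³ ≈ (0.020134)³ ≈ 8.1621573e-06.
By linearity: E[X] = C(149, 3)·p³ ≈ 540274 · 8.1621573e-06 ≈ 4.40980.
Here α = 1, so p = 3/n is exactly at the triangle threshold p ~ 1/n. Asymptotically E[X] → c³/6 = 3³/6 = 9/2 ≈ 4.50000, a bounded constant. In this regime the triangle count is asymptotically Poisson(c³/6).

E[X] ≈ 4.40980; in regime p = Θ(1/n^{1}) E[X] stays bounded (at the triangle threshold p ~ 1/n).


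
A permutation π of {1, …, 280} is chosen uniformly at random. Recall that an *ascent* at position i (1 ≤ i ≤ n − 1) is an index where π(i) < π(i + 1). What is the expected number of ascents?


Write X = Σ X_I over i = 1, …, 279, with X_I the indicator of one ascent.
There are 279 indicators.
For each fixed i, the pair (π(i), π(i+1)) is a uniformly random ordered pair of distinct values from {1, …, 280}; by symmetry P[π(i) < π(i+1)] = 1/2.
By linearity: E[X] = 279 · (1/2) = (280 − 1) · (1/2) = 279/2 ≈ 139.500.

E[X] = 279/2 = 139.500.


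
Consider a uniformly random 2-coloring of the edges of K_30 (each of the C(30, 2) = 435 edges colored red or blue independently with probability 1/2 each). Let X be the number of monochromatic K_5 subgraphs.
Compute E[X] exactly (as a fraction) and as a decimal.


Let X = Σ_S X_S over the C(30, 5) = 142506 subsets S of size 5, where X_S = 1 if the K_5 on S is monochromatic.
For a fixed S, the K_5 on S has C(5, 2) = 10 edges. P[all 10 edges red] = (1/2)^10, and likewise for blue, so P[monochromatic] = 2·(1/2)^10 = 2^{1 − 10} = 1/512.
By linearity of expectation: E[X] = C(30, 5) · 2^{1 − 10} = 142506 · 1/512 = 71253/256.
Numerically: E[X] ≈ 278.332031.

E[X] = C(30,5)·2^(1−C(5,2)) = 71253/256 ≈ 278.332031.


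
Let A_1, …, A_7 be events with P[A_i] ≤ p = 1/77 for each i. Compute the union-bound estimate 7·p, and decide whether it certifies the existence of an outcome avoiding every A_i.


Union bound: P[∪_{i=1}^{7} A_i] ≤ Σ_i P[A_i] ≤ 7·p = 7·(1/77) = 1/11.
Numerically: 1/11 ≈ 0.0909091.
Is 1/11 < 1? YES.
Since P[∪ A_i] ≤ 1/11 < 1, the complement has P[∩ A_i^c] ≥ 1 − 1/11 = 10/11 > 0, so some outcome avoids every A_i.

7·p = 1/11 ≈ 0.0909091; existence CERTIFIED by the union bound.


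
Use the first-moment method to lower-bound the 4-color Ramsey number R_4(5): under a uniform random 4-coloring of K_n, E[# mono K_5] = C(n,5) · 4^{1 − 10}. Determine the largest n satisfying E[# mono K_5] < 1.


We need C(n, 5) · 4^{1 − 10} < 1, i.e. C(n, 5) < 4^{10 − 1} = 262144.
Check values of n near the boundary:
  n = 32: C(32, 5) = 201376; 201376 < 262144? YES
  n = 33: C(33, 5) = 237336; 237336 < 262144? YES
  n = 34: C(34, 5) = 278256; 278256 < 262144? NO
  n = 35: C(35, 5) = 324632; 324632 < 262144? NO
The largest n with C(n, 5) < 262144 is n = 33 (where E[X] = 29667/32768 ≈ 0.905). Hence R_4(5) > 33, i.e. R_4(5) ≥ 34.

Largest n = 33; hence R_4(5) > 33.


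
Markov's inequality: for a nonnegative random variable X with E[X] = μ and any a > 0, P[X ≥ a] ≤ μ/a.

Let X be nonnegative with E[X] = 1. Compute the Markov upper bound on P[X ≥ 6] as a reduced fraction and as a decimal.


μ = E[X] = 1, a = 6.
Markov: P[X ≥ 6] ≤ μ/a = (1)/6 = 1/6.
Numerically: ≈ 0.1667.
(Since a = 6 > μ = 1.0000, the bound 1/6 is < 1 and informative.)

P[X ≥ 6] ≤ 1/6 ≈ 0.1667.


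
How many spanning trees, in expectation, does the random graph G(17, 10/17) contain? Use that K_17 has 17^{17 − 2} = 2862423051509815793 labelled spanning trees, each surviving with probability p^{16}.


K_17 has 17^{17 − 2} = 2862423051509815793 labelled spanning trees.
For each such spanning tree H, let X_H = 1 if all 16 edges of H are present in G. Then P[X_H = 1] = p^{16} = (10/17)^{16} = 10000000000000000/48661191875666868481.
By linearity: E[X] = Σ_H E[X_H] = 2862423051509815793 · p^{16} = 2862423051509815793 · 10000000000000000/48661191875666868481 = 10000000000000000/17.
Numerically: E[X] ≈ 5.8824e+14.

E[X] = 2862423051509815793 · (10/17)^{16} = 10000000000000000/17 ≈ 5.8824e+14.


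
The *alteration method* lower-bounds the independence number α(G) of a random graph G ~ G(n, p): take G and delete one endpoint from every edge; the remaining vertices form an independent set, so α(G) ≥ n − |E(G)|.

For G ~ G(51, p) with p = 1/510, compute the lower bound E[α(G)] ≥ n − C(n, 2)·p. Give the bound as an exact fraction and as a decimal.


E[|E(G)|] = C(51, 2)·p = 1275 · (1/510) = 5/2.
E[α(G)] ≥ n − E[|E(G)|] = 51 − 5/2 = 97/2.
Numerically: ≈ 48.500000.
(This is only a lower bound; the true E[α(G)] may be larger.)

E[α(G)] ≥ 97/2 ≈ 48.500000.


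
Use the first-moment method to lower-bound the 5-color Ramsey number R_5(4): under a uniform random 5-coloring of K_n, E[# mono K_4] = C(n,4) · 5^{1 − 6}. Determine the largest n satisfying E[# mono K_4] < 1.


We need C(n, 4) · 5^{1 − 6} < 1, i.e. C(n, 4) < 5^{6 − 1} = 3125.
Check values of n near the boundary:
  n = 12: C(12, 4) = 495; 495 < 3125? YES
  n = 13: C(13, 4) = 715; 715 < 3125? YES
  n = 14: C(14, 4) = 1001; 1001 < 3125? YES
  n = 15: C(15, 4) = 1365; 1365 < 3125? YES
  n = 16: C(16, 4) = 1820; 1820 < 3125? YES
  n = 17: C(17, 4) = 2380; 2380 < 3125? YES
  n = 18: C(18, 4) = 3060; 3060 < 3125? YES
  n = 19: C(19, 4) = 3876; 3876 < 3125? NO
  n = 20: C(20, 4) = 4845; 4845 < 3125? NO
The largest n with C(n, 4) < 3125 is n = 18 (where E[X] = 612/625 ≈ 0.979). Hence R_5(4) > 18, i.e. R_5(4) ≥ 19.

Largest n = 18; hence R_5(4) > 18.


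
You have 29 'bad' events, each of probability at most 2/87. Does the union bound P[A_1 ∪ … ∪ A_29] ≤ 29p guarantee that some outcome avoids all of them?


Union bound: P[∪_{i=1}^{29} A_i] ≤ Σ_i P[A_i] ≤ 29·p = 29·(2/87) = 2/3.
Numerically: 2/3 ≈ 0.66667.
Is 2/3 < 1? YES.
Since P[∪ A_i] ≤ 2/3 < 1, the complement has P[∩ A_i^c] ≥ 1 − 2/3 = 1/3 > 0, so some outcome avoids every A_i.

29·p = 2/3 ≈ 0.66667; existence CERTIFIED by the union bound.
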